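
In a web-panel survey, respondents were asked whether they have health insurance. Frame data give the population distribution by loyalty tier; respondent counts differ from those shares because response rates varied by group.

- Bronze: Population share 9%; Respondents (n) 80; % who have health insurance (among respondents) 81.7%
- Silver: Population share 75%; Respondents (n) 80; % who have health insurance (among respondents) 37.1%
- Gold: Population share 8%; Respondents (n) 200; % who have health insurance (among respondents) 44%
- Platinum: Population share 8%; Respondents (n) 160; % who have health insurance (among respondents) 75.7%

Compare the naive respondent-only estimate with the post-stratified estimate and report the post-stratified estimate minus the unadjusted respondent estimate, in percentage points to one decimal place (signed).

-13.7 percentage points

Unadjusted (pooled respondent) estimate weights by respondent counts:
  (80/520)×81.7 + (80/520)×37.1 + (200/520)×44 + (160/520)×75.7 = 58.4923%
Post-stratifying to population shares instead:
  0.09×81.7 + 0.75×37.1 + 0.08×44 + 0.08×75.7 = 44.754%
Difference = 44.754 − 58.4923 = -13.7383 pp.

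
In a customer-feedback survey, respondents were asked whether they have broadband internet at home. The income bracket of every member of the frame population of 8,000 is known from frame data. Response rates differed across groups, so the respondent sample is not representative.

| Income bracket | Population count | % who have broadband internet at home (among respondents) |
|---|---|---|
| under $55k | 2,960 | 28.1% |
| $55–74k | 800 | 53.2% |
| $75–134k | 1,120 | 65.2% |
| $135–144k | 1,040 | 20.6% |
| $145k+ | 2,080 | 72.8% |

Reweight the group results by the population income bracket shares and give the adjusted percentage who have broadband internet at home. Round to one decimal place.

Each cell contributes population-share × respondent value:
  under $55k: (2,960/8,000) × 28.1 = 10.397
  $55–74k: (800/8,000) × 53.2 = 5.32
  $75–134k: (1,120/8,000) × 65.2 = 9.128
  $135–144k: (1,040/8,000) × 20.6 = 2.678
  $145k+: (2,080/8,000) × 72.8 = 18.928
Post-stratified estimate = 46.451 → 46.5%.

46.5%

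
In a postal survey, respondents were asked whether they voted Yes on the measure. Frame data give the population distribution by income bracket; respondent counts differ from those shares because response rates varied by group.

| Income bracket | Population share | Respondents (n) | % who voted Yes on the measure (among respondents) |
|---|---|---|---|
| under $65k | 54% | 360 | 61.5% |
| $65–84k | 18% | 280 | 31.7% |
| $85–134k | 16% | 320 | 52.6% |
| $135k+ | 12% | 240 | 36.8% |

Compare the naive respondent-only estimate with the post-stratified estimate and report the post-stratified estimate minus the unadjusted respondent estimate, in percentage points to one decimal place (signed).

Naive respondent-only estimate (weights = respondent counts):
  (360/1200)×61.5 + (280/1200)×31.7 + (320/1200)×52.6 + (240/1200)×36.8 = 47.2333%
Post-stratified estimate weights by population shares:
  0.54×61.5 + 0.18×31.7 + 0.16×52.6 + 0.12×36.8 = 51.748%
Difference = 51.748 − 47.2333 = 4.5147 pp.

+4.5 percentage points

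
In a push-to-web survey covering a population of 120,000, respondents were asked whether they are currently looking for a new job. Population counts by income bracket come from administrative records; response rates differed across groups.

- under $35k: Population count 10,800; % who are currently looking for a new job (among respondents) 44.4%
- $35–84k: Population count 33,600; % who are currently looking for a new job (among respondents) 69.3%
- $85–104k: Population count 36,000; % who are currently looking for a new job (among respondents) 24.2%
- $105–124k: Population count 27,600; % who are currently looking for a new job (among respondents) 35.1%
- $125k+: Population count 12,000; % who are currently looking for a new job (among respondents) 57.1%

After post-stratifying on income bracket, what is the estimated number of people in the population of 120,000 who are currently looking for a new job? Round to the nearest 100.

53,300

Estimated count per cell = population count × respondent percentage:
  under $35k: 10,800 × 44.4% = 4795.2
  $35–84k: 33,600 × 69.3% = 23284.8
  $85–104k: 36,000 × 24.2% = 8712
  $105–124k: 27,600 × 35.1% = 9687.6
  $125k+: 12,000 × 57.1% = 6852
Estimated total = 53331.6 → 53,300.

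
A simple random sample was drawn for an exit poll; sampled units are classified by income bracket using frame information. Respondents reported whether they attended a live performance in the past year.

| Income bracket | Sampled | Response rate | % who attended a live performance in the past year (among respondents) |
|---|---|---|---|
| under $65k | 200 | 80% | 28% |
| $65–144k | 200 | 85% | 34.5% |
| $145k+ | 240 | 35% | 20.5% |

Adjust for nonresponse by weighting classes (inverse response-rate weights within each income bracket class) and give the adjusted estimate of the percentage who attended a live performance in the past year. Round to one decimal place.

27.2%

Each respondent's weight = sampled/responded in their class; summing within a class gives n_sampled, so:
  under $65k: 200 × 28 = 5600
  $65–144k: 200 × 34.5 = 6900
  $145k+: 240 × 20.5 = 4920
Adjusted estimate = 17,420 / 640 = 27.2188 → 27.2%.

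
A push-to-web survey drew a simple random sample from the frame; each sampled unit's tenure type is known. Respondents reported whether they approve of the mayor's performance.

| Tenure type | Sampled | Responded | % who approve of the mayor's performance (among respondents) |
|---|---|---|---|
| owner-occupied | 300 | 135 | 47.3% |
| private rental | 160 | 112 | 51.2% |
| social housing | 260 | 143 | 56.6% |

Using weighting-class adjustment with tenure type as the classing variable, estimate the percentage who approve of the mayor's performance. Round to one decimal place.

51.5%

Class response rates: owner-occupied 135/300 = 45%, private rental 112/160 = 70%, social housing 143/260 = 55%.
Each respondent's weight = sampled/responded in their class; summing within a class gives n_sampled, so:
  owner-occupied: 300 × 47.3 = 14,190
  private rental: 160 × 51.2 = 8192
  social housing: 260 × 56.6 = 14,716
Adjusted estimate = 37,098 / 720 = 51.525 → 51.5%.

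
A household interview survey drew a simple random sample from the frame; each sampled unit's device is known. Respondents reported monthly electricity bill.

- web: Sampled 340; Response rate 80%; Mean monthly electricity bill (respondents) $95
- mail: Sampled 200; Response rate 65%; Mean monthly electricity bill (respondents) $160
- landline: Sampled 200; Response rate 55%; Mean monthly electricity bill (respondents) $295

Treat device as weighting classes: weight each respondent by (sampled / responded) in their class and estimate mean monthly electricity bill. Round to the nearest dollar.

$167

With weight = n_sampled/n_responded per class, the weighted class total is n_sampled:
  web: 340 × 95 = 32,300
  mail: 200 × 160 = 32,000
  landline: 200 × 295 = 59,000
Adjusted estimate = 123,300 / 740 = 166.622 → $167.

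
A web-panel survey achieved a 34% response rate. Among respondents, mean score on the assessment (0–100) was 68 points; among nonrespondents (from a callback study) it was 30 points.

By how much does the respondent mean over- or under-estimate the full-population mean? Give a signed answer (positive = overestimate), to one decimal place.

+25.1

Nonresponse fraction = 1 − 0.34 = 0.66.
Bias = (nonresponse fraction) × (respondent mean − nonrespondent mean)
     = 0.66 × (68 − 30) = 0.66 × 38 = 25.08.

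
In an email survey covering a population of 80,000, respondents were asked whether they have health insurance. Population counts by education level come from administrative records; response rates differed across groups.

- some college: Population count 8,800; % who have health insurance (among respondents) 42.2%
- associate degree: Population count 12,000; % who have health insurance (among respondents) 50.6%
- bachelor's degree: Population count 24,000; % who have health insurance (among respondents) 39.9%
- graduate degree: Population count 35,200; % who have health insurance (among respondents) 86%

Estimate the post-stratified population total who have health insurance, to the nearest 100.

Estimated count per cell = population count × respondent percentage:
  some college: 8,800 × 42.2% = 3713.6
  associate degree: 12,000 × 50.6% = 6072
  bachelor's degree: 24,000 × 39.9% = 9576
  graduate degree: 35,200 × 86% = 30,272
Estimated total = 49633.6 → 49,600.

49,600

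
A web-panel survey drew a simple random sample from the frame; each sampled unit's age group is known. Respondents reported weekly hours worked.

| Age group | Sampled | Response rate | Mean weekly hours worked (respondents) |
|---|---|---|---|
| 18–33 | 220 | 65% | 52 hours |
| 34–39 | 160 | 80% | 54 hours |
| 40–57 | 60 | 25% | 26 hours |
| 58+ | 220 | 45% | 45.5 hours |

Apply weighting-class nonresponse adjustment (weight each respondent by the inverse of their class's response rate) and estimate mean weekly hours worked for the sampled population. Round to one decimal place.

48.0

Inverse-response-rate weighting restores each class to its sampled count, so class totals weight by n_sampled:
  18–33: 220 × 52 = 11,440
  34–39: 160 × 54 = 8640
  40–57: 60 × 26 = 1560
  58+: 220 × 45.5 = 10,010
Adjusted estimate = 31,650 / 660 = 47.9545 → 48.0.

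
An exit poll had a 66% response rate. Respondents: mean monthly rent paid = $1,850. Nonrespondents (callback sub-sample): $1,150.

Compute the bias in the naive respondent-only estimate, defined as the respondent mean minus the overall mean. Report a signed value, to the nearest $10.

+$240

Nonresponse fraction = 1 − 0.66 = 0.34.
Bias = (nonresponse fraction) × (respondent mean − nonrespondent mean)
     = 0.34 × (1850 − 1150) = 0.34 × 700 = 238.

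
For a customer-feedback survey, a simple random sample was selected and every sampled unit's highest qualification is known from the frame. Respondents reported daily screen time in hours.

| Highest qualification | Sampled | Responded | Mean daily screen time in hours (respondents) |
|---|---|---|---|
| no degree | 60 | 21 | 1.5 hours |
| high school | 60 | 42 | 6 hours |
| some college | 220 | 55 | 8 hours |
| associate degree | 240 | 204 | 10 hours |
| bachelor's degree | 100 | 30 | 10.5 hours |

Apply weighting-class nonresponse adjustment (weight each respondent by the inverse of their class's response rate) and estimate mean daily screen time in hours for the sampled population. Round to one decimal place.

8.3

Class response rates: no degree 21/60 = 35%, high school 42/60 = 70%, some college 55/220 = 25%, associate degree 204/240 = 85%, bachelor's degree 30/100 = 30%.
With weight = n_sampled/n_responded per class, the weighted class total is n_sampled:
  no degree: 60 × 1.5 = 90
  high school: 60 × 6 = 360
  some college: 220 × 8 = 1760
  associate degree: 240 × 10 = 2400
  bachelor's degree: 100 × 10.5 = 1050
Adjusted estimate = 5660 / 680 = 8.32353 → 8.3.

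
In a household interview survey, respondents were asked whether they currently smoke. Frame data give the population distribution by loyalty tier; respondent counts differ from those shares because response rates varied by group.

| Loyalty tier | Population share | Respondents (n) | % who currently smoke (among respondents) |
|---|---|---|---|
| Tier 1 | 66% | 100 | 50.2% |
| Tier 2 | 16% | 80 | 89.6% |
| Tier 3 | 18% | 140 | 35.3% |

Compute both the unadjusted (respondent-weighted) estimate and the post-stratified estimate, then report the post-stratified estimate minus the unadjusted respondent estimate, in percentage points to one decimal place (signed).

+0.3 percentage points

Naive respondent-only estimate (weights = respondent counts):
  (100/320)×50.2 + (80/320)×89.6 + (140/320)×35.3 = 53.5312%
Reweighting by population loyalty tier shares:
  0.66×50.2 + 0.16×89.6 + 0.18×35.3 = 53.822%
Difference = 53.822 − 53.5312 = 0.2908 pp.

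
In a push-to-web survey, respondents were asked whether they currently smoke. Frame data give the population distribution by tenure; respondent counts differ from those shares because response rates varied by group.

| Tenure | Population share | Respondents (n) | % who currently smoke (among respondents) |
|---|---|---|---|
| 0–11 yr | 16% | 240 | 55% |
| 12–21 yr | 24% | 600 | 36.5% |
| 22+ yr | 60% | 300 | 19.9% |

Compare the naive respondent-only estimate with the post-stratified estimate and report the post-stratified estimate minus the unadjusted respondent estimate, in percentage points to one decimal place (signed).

-6.5 percentage points

Without adjustment, the pooled respondent share is:
  (240/1140)×55 + (600/1140)×36.5 + (300/1140)×19.9 = 36.0263%
Post-stratified estimate weights by population shares:
  0.16×55 + 0.24×36.5 + 0.6×19.9 = 29.5%
Difference = 29.5 − 36.0263 = -6.5263 pp.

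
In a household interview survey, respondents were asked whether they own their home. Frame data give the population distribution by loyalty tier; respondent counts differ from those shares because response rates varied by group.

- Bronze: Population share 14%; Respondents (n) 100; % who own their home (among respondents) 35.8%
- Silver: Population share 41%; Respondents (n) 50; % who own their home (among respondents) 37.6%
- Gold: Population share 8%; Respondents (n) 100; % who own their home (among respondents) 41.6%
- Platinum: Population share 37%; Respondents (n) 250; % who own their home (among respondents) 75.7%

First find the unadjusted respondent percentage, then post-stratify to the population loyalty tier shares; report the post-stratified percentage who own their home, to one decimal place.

Naive respondent-only estimate (weights = respondent counts):
  (100/500)×35.8 + (50/500)×37.6 + (100/500)×41.6 + (250/500)×75.7 = 57.09%
Post-stratifying to population shares instead:
  0.14×35.8 + 0.41×37.6 + 0.08×41.6 + 0.37×75.7 = 51.765%

51.8%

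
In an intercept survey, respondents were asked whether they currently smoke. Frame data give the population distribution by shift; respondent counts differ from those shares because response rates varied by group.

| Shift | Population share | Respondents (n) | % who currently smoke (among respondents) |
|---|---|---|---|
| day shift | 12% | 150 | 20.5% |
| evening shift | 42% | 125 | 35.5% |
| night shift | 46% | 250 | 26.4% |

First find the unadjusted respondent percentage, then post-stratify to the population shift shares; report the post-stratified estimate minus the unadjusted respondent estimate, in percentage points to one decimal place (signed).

Unadjusted (pooled respondent) estimate weights by respondent counts:
  (150/525)×20.5 + (125/525)×35.5 + (250/525)×26.4 = 26.881%
Post-stratifying to population shares instead:
  0.12×20.5 + 0.42×35.5 + 0.46×26.4 = 29.514%
Difference = 29.514 − 26.881 = 2.633 pp.

+2.6 percentage points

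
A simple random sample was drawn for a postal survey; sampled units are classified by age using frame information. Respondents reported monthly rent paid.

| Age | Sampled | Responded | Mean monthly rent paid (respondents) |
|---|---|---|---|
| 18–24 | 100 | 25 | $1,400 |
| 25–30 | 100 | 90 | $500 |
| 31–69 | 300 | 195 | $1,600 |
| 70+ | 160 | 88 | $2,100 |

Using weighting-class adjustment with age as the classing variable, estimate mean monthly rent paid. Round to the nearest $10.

$1,520

Response rates by class: 18–24 25/100 = 25%, 25–30 90/100 = 90%, 31–69 195/300 = 65%, 70+ 88/160 = 55%.
Each respondent's weight = sampled/responded in their class; summing within a class gives n_sampled, so:
  18–24: 100 × 1400 = 140,000
  25–30: 100 × 500 = 50,000
  31–69: 300 × 1600 = 480,000
  70+: 160 × 2100 = 336,000
Adjusted estimate = 1,006,000 / 660 = 1524.24 → $1,520.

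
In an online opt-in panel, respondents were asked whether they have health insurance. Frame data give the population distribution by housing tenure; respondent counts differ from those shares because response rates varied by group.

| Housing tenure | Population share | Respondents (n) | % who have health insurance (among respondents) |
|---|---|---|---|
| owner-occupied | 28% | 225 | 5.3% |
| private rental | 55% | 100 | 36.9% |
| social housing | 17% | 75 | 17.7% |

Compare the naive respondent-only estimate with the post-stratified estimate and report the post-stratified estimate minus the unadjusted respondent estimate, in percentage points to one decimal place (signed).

Without adjustment, the pooled respondent share is:
  (225/400)×5.3 + (100/400)×36.9 + (75/400)×17.7 = 15.525%
Reweighting by population housing tenure shares:
  0.28×5.3 + 0.55×36.9 + 0.17×17.7 = 24.788%
Difference = 24.788 − 15.525 = 9.263 pp.

+9.3 percentage points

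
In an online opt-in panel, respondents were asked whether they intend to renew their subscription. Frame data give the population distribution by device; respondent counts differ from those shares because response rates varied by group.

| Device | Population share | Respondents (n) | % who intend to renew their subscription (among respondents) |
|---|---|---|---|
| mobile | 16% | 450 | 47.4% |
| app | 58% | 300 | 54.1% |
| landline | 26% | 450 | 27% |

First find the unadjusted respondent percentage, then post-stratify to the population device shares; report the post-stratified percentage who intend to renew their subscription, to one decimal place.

46.0%

Without adjustment, the pooled respondent share is:
  (450/1200)×47.4 + (300/1200)×54.1 + (450/1200)×27 = 41.425%
Post-stratifying to population shares instead:
  0.16×47.4 + 0.58×54.1 + 0.26×27 = 45.982%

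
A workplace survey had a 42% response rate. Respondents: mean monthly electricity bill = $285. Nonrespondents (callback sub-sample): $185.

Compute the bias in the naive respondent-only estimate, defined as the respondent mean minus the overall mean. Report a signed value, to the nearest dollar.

+$58

Nonresponse fraction = 1 − 0.42 = 0.58.
Bias = (nonresponse fraction) × (respondent mean − nonrespondent mean)
     = 0.58 × (285 − 185) = 0.58 × 100 = 58.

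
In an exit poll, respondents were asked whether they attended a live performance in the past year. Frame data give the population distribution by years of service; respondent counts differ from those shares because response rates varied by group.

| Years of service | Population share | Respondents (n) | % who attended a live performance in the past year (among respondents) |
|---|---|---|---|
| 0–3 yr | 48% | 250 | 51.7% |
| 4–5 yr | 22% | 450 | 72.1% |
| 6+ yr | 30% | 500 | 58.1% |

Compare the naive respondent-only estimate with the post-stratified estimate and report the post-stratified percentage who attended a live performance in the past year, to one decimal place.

Naive respondent-only estimate (weights = respondent counts):
  (250/1200)×51.7 + (450/1200)×72.1 + (500/1200)×58.1 = 62.0167%
Reweighting by population years of service shares:
  0.48×51.7 + 0.22×72.1 + 0.3×58.1 = 58.108%

58.1%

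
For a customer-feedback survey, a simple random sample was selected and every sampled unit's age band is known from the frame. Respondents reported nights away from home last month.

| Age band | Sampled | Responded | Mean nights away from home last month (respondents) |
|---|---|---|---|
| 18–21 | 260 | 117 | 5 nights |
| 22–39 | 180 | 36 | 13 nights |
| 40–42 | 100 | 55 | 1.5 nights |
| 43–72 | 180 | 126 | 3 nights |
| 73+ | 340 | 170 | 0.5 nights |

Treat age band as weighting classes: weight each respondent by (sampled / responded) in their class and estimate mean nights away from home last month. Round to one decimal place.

4.2

Class response rates: 18–21 117/260 = 45%, 22–39 36/180 = 20%, 40–42 55/100 = 55%, 43–72 126/180 = 70%, 73+ 170/340 = 50%.
Weighting each respondent by the inverse class response rate inflates each class back to its sampled size, so the class weight is n_sampled:
  18–21: 260 × 5 = 1300
  22–39: 180 × 13 = 2340
  40–42: 100 × 1.5 = 150
  43–72: 180 × 3 = 540
  73+: 340 × 0.5 = 170
Adjusted estimate = 4500 / 1,060 = 4.24528 → 4.2.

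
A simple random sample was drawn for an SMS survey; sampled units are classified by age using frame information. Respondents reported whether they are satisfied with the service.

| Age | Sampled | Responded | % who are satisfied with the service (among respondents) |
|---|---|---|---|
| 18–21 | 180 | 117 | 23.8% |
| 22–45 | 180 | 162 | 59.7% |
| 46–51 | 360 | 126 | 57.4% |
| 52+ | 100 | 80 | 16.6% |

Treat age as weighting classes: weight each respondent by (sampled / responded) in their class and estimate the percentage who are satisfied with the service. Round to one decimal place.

Class response rates: 18–21 117/180 = 65%, 22–45 162/180 = 90%, 46–51 126/360 = 35%, 52+ 80/100 = 80%.
Each respondent's weight = sampled/responded in their class; summing within a class gives n_sampled, so:
  18–21: 180 × 23.8 = 4284
  22–45: 180 × 59.7 = 10,746
  46–51: 360 × 57.4 = 20,664
  52+: 100 × 16.6 = 1660
Adjusted estimate = 37,354 / 820 = 45.5537 → 45.6%.

45.6%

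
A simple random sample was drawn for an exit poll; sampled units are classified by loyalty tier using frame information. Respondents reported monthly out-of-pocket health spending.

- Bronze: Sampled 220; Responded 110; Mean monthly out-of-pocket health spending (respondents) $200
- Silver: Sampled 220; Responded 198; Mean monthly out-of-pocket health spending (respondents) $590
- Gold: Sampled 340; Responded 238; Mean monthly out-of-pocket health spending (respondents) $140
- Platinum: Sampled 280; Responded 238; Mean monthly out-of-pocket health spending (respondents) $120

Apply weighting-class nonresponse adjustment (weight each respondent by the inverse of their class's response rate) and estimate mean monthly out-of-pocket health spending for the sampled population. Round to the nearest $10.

Response rates by class: Bronze 110/220 = 50%, Silver 198/220 = 90%, Gold 238/340 = 70%, Platinum 238/280 = 85%.
Each respondent's weight = sampled/responded in their class; summing within a class gives n_sampled, so:
  Bronze: 220 × 200 = 44,000
  Silver: 220 × 590 = 129,800
  Gold: 340 × 140 = 47,600
  Platinum: 280 × 120 = 33,600
Adjusted estimate = 255,000 / 1,060 = 240.566 → $240.

$240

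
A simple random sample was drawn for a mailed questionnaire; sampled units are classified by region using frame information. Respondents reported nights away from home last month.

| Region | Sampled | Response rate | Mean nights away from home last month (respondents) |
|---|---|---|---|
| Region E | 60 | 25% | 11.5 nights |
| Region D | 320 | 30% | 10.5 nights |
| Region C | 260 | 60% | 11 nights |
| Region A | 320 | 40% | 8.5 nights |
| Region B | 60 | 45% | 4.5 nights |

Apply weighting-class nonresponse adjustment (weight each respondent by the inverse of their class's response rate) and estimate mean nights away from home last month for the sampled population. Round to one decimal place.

9.7

Each respondent's weight = sampled/responded in their class; summing within a class gives n_sampled, so:
  Region E: 60 × 11.5 = 690
  Region D: 320 × 10.5 = 3360
  Region C: 260 × 11 = 2860
  Region A: 320 × 8.5 = 2720
  Region B: 60 × 4.5 = 270
Adjusted estimate = 9900 / 1,020 = 9.70588 → 9.7.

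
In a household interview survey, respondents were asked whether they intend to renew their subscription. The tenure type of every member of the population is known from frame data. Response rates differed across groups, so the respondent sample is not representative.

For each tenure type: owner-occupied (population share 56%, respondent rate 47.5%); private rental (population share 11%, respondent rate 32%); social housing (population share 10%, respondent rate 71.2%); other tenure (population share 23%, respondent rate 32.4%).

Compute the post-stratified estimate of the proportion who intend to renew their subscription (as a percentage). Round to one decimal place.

Weight each group's respondent value by its population share:
  owner-occupied: 0.56 × 47.5 = 26.6
  private rental: 0.11 × 32 = 3.52
  social housing: 0.1 × 71.2 = 7.12
  other tenure: 0.23 × 32.4 = 7.452
Post-stratified estimate = 44.692 → 44.7%.

44.7%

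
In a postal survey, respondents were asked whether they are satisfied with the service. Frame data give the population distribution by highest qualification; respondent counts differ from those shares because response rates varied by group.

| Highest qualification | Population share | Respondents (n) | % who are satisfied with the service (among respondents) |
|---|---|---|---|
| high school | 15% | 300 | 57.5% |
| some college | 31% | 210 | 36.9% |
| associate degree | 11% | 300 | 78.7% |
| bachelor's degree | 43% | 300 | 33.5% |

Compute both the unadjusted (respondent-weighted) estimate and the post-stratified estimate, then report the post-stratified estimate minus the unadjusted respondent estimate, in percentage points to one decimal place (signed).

-9.7 percentage points

Without adjustment, the pooled respondent share is:
  (300/1110)×57.5 + (210/1110)×36.9 + (300/1110)×78.7 + (300/1110)×33.5 = 52.8459%
Reweighting by population highest qualification shares:
  0.15×57.5 + 0.31×36.9 + 0.11×78.7 + 0.43×33.5 = 43.126%
Difference = 43.126 − 52.8459 = -9.7199 pp.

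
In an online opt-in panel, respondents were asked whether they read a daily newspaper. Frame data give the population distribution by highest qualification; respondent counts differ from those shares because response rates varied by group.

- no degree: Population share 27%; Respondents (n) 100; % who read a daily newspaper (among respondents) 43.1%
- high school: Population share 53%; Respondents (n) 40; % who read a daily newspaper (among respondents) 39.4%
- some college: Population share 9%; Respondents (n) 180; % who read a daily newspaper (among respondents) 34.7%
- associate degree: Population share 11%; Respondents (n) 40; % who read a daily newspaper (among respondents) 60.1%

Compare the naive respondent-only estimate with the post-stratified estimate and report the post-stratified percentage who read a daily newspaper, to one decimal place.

42.3%

Unadjusted (pooled respondent) estimate weights by respondent counts:
  (100/360)×43.1 + (40/360)×39.4 + (180/360)×34.7 + (40/360)×60.1 = 40.3778%
Post-stratifying to population shares instead:
  0.27×43.1 + 0.53×39.4 + 0.09×34.7 + 0.11×60.1 = 42.253%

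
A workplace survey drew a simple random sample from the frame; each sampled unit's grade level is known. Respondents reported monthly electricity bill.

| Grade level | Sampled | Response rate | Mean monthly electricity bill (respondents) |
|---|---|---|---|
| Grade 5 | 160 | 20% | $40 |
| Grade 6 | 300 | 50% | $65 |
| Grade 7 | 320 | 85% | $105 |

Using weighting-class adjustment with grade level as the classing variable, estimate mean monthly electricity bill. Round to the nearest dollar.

$76

Inverse-response-rate weighting restores each class to its sampled count, so class totals weight by n_sampled:
  Grade 5: 160 × 40 = 6400
  Grade 6: 300 × 65 = 19,500
  Grade 7: 320 × 105 = 33,600
Adjusted estimate = 59,500 / 780 = 76.2821 → $76.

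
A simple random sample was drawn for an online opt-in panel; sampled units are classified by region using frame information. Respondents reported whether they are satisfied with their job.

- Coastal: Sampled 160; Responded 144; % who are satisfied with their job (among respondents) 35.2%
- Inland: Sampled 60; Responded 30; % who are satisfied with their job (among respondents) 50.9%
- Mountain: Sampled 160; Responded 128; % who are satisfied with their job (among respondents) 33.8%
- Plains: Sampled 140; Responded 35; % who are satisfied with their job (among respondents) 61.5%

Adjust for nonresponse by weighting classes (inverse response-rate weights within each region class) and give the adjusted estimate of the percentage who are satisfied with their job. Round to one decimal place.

43.7%

Response rates by class: Coastal 144/160 = 90%, Inland 30/60 = 50%, Mountain 128/160 = 80%, Plains 35/140 = 25%.
With weight = n_sampled/n_responded per class, the weighted class total is n_sampled:
  Coastal: 160 × 35.2 = 5632
  Inland: 60 × 50.9 = 3054
  Mountain: 160 × 33.8 = 5408
  Plains: 140 × 61.5 = 8610
Adjusted estimate = 22,704 / 520 = 43.6615 → 43.7%.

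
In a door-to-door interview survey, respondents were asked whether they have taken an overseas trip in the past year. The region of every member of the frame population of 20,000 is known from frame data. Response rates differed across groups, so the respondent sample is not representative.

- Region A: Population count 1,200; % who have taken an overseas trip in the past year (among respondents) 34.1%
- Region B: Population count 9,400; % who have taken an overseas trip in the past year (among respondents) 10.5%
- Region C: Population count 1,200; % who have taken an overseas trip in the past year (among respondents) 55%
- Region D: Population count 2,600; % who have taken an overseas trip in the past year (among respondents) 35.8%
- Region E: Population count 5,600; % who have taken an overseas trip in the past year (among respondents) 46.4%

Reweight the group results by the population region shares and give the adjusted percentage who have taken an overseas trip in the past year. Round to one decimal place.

Reweight to the known region distribution:
  Region A: (1,200/20,000) × 34.1 = 2.046
  Region B: (9,400/20,000) × 10.5 = 4.935
  Region C: (1,200/20,000) × 55 = 3.3
  Region D: (2,600/20,000) × 35.8 = 4.654
  Region E: (5,600/20,000) × 46.4 = 12.992
Post-stratified estimate = 27.927 → 27.9%.

27.9%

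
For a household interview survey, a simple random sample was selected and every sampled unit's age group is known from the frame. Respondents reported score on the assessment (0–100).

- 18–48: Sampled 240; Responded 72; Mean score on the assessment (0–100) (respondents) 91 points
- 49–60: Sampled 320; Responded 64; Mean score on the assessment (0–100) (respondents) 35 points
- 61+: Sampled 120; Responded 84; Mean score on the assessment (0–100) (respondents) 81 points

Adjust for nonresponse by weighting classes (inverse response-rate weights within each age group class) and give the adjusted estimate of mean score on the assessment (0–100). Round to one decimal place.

Response rates by class: 18–48 72/240 = 30%, 49–60 64/320 = 20%, 61+ 84/120 = 70%.
Inverse-response-rate weighting restores each class to its sampled count, so class totals weight by n_sampled:
  18–48: 240 × 91 = 21,840
  49–60: 320 × 35 = 11,200
  61+: 120 × 81 = 9720
Adjusted estimate = 42,760 / 680 = 62.8824 → 62.9.

62.9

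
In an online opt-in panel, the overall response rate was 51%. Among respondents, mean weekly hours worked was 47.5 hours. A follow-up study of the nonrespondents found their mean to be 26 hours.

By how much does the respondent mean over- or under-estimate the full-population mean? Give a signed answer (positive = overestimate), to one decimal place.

+10.5

Nonresponse fraction = 1 − 0.51 = 0.49.
Bias = (nonresponse fraction) × (respondent mean − nonrespondent mean)
     = 0.49 × (47.5 − 26) = 0.49 × 21.5 = 10.535.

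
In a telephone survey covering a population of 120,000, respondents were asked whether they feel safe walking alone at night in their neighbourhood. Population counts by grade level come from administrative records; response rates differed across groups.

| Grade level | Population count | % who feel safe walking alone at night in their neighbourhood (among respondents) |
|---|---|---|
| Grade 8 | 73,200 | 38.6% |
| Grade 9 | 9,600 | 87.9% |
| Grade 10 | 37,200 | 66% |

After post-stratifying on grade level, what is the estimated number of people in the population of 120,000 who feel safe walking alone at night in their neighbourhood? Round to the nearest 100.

61,200

Estimated count per cell = population count × respondent percentage:
  Grade 8: 73,200 × 38.6% = 28255.2
  Grade 9: 9,600 × 87.9% = 8438.4
  Grade 10: 37,200 × 66% = 24,552
Estimated total = 61245.6 → 61,200.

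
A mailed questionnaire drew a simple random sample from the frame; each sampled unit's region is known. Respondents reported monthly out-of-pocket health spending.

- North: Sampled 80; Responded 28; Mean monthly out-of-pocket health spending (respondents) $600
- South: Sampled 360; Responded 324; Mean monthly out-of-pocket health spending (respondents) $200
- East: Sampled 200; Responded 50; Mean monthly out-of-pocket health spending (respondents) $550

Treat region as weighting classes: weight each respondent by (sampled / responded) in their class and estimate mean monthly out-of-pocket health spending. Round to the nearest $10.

$360

Class response rates: North 28/80 = 35%, South 324/360 = 90%, East 50/200 = 25%.
With weight = n_sampled/n_responded per class, the weighted class total is n_sampled:
  North: 80 × 600 = 48,000
  South: 360 × 200 = 72,000
  East: 200 × 550 = 110,000
Adjusted estimate = 230,000 / 640 = 359.375 → $360.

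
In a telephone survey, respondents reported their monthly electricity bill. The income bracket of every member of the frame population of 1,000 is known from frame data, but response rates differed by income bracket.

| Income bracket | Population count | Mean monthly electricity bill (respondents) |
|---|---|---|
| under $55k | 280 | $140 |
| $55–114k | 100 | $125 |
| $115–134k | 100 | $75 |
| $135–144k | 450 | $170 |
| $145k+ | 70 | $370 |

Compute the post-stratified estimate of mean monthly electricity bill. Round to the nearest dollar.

Each cell contributes population-share × respondent value:
  under $55k: (280/1,000) × 140 = 39.2
  $55–114k: (100/1,000) × 125 = 12.5
  $115–134k: (100/1,000) × 75 = 7.5
  $135–144k: (450/1,000) × 170 = 76.5
  $145k+: (70/1,000) × 370 = 25.9
Post-stratified estimate = 161.6 → $162.

$162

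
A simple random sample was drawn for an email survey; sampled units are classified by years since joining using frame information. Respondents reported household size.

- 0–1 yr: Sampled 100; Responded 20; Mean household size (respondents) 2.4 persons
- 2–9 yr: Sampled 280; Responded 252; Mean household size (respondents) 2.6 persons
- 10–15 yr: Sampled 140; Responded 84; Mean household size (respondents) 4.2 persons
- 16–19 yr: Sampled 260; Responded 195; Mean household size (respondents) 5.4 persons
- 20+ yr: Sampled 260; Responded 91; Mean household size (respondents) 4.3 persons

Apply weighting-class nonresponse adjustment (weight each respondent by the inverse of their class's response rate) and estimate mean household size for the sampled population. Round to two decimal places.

Response rates by class: 0–1 yr 20/100 = 20%, 2–9 yr 252/280 = 90%, 10–15 yr 84/140 = 60%, 16–19 yr 195/260 = 75%, 20+ yr 91/260 = 35%.
Each respondent's weight = sampled/responded in their class; summing within a class gives n_sampled, so:
  0–1 yr: 100 × 2.4 = 240
  2–9 yr: 280 × 2.6 = 728
  10–15 yr: 140 × 4.2 = 588
  16–19 yr: 260 × 5.4 = 1404
  20+ yr: 260 × 4.3 = 1118
Adjusted estimate = 4078 / 1,040 = 3.92115 → 3.92.

3.92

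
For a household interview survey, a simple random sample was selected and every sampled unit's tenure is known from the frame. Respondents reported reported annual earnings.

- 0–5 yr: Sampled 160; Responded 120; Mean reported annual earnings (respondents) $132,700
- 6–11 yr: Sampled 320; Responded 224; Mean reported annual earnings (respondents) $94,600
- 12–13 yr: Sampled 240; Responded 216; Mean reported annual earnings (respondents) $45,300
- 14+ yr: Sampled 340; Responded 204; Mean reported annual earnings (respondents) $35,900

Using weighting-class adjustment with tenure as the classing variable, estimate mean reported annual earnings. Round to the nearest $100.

$70,400

Class response rates: 0–5 yr 120/160 = 75%, 6–11 yr 224/320 = 70%, 12–13 yr 216/240 = 90%, 14+ yr 204/340 = 60%.
Each respondent's weight = sampled/responded in their class; summing within a class gives n_sampled, so:
  0–5 yr: 160 × 132,700 = 21,232,000
  6–11 yr: 320 × 94,600 = 30,272,000
  12–13 yr: 240 × 45,300 = 10,872,000
  14+ yr: 340 × 35,900 = 12,206,000
Adjusted estimate = 74,582,000 / 1,060 = 70360.4 → $70,400.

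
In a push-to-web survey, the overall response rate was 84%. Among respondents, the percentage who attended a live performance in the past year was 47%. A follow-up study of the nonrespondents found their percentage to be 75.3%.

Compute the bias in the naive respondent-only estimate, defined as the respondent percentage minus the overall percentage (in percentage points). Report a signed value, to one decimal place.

Nonresponse fraction = 1 − 0.84 = 0.16.
Bias = (nonresponse fraction) × (respondent percentage − nonrespondent percentage)
     = 0.16 × (47 − 75.3) = 0.16 × -28.3 = -4.528.

-4.5 percentage points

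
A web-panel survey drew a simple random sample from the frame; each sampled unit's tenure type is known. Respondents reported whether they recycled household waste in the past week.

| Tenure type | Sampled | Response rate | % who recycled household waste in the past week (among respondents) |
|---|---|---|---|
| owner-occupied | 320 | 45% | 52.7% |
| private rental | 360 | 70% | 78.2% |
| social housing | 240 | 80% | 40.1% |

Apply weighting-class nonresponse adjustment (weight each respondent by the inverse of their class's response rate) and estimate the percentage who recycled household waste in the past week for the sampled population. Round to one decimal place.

With weight = n_sampled/n_responded per class, the weighted class total is n_sampled:
  owner-occupied: 320 × 52.7 = 16,864
  private rental: 360 × 78.2 = 28,152
  social housing: 240 × 40.1 = 9624
Adjusted estimate = 54,640 / 920 = 59.3913 → 59.4%.

59.4%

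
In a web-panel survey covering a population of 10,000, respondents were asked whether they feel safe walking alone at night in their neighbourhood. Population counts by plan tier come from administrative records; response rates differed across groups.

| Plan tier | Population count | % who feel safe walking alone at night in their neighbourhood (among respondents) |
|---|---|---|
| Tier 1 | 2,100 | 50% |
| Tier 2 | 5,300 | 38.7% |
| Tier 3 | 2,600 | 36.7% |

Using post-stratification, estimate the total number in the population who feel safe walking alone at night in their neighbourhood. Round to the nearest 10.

Apply each group's respondent rate to its population count:
  Tier 1: 2,100 × 50% = 1050
  Tier 2: 5,300 × 38.7% = 2051.1
  Tier 3: 2,600 × 36.7% = 954.2
Estimated total = 4055.3 → 4,060.

4,060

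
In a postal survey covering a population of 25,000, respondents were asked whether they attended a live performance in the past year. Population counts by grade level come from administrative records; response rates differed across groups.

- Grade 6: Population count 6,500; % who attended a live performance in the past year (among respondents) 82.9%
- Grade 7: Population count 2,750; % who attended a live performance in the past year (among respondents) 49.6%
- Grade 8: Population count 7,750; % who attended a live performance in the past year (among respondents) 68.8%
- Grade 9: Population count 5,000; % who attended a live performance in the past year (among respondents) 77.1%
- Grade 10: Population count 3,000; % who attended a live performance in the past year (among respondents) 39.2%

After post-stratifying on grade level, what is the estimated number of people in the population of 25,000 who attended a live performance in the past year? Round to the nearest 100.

Apply each group's respondent rate to its population count:
  Grade 6: 6,500 × 82.9% = 5388.5
  Grade 7: 2,750 × 49.6% = 1364
  Grade 8: 7,750 × 68.8% = 5332
  Grade 9: 5,000 × 77.1% = 3855
  Grade 10: 3,000 × 39.2% = 1176
Estimated total = 17115.5 → 17,100.

17,100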